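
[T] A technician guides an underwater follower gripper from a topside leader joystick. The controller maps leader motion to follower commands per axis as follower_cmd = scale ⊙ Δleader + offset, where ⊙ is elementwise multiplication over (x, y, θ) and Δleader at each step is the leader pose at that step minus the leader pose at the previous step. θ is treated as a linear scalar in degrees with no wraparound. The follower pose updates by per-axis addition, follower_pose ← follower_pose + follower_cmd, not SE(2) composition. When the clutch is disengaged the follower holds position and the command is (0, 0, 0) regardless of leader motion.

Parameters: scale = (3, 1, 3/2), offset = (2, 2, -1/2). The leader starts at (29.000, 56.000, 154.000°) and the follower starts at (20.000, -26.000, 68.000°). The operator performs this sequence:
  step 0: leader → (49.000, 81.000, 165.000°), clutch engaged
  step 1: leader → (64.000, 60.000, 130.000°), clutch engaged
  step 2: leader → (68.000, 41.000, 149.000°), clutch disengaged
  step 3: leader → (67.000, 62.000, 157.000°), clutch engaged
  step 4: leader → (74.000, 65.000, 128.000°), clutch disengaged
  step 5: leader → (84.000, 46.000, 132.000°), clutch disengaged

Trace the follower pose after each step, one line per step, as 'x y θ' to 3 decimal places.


82.000 1.000 84.000
129.000 -18.000 31.000
129.000 -18.000 31.000
128.000 5.000 42.500
128.000 5.000 42.500
128.000 5.000 42.500

step 0: Δleader=(20.000, 25.000, 11.000°), engaged; cmd=(62.000, 27.000, 16.000°) → follower=(82.000, 1.000, 84.000°)
step 1: Δleader=(15.000, -21.000, -35.000°), engaged; cmd=(47.000, -19.000, -53.000°) → follower=(129.000, -18.000, 31.000°)
step 2: Δleader=(4.000, -19.000, 19.000°), disengaged; cmd=(0,0,0) → follower holds at (129.000, -18.000, 31.000°)
step 3: Δleader=(-1.000, 21.000, 8.000°), engaged; cmd=(-1.000, 23.000, 11.500°) → follower=(128.000, 5.000, 42.500°)
step 4: Δleader=(7.000, 3.000, -29.000°), disengaged; cmd=(0,0,0) → follower holds at (128.000, 5.000, 42.500°)
step 5: Δleader=(10.000, -19.000, 4.000°), disengaged; cmd=(0,0,0) → follower holds at (128.000, 5.000, 42.500°)


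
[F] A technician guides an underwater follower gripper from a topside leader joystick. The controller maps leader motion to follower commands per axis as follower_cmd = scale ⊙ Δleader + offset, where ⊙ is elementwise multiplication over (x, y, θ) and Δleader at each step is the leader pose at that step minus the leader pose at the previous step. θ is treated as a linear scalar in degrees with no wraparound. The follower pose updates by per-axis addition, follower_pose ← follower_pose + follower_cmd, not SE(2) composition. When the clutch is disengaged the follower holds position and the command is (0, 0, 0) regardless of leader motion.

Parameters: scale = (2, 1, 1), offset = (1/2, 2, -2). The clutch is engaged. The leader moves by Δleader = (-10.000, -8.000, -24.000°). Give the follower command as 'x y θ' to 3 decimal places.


-19.500 -6.000 -26.000

axis x: 2·-10.000 + 1/2 = -19.500
axis y: 1·-8.000 + 2 = -6.000
axis θ: 1·-24.000 + -2 = -26.000


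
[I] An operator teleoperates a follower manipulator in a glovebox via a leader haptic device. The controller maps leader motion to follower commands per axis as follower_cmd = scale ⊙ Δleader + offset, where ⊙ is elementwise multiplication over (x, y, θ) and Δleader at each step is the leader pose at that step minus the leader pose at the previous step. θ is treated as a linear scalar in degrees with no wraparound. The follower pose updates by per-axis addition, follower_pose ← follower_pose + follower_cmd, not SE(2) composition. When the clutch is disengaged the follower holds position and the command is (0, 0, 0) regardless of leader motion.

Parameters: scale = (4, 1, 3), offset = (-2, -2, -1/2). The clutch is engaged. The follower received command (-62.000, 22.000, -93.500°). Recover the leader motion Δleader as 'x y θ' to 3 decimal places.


axis x: (-62.000 − -2) / (4) = -15.000
axis y: (22.000 − -2) / (1) = 24.000
axis θ: (-93.500 − -1/2) / (3) = -31.000

-15.000 24.000 -31.000


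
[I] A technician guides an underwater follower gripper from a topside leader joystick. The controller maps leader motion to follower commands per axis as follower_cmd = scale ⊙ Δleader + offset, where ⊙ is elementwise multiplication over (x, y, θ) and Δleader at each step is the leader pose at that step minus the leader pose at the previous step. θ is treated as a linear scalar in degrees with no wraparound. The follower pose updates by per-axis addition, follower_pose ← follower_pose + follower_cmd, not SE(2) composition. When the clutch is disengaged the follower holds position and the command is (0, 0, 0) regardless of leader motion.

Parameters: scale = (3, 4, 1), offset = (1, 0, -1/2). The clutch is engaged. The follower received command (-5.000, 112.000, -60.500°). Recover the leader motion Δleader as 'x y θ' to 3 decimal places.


-2.000 28.000 -60.000

axis x: (-5.000 − 1) / (3) = -2.000
axis y: (112.000 − 0) / (4) = 28.000
axis θ: (-60.500 − -1/2) / (1) = -60.000


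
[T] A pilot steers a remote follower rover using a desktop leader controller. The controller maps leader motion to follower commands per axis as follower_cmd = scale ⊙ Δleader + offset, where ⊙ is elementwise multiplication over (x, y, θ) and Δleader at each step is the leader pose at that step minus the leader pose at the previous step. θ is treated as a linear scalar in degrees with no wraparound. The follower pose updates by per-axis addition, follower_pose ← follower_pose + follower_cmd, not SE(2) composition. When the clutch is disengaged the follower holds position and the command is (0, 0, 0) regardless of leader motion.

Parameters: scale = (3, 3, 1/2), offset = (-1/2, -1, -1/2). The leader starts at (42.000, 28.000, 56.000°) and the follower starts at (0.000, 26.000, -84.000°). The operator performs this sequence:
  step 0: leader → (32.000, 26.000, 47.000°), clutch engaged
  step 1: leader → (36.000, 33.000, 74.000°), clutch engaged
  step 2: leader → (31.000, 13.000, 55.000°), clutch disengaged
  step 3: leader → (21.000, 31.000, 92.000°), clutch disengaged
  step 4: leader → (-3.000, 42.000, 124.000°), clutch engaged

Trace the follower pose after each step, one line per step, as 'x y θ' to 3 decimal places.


step 0: Δleader=(-10.000, -2.000, -9.000°), engaged; cmd=(-30.500, -7.000, -5.000°) → follower=(-30.500, 19.000, -89.000°)
step 1: Δleader=(4.000, 7.000, 27.000°), engaged; cmd=(11.500, 20.000, 13.000°) → follower=(-19.000, 39.000, -76.000°)
step 2: Δleader=(-5.000, -20.000, -19.000°), disengaged; cmd=(0,0,0) → follower holds at (-19.000, 39.000, -76.000°)
step 3: Δleader=(-10.000, 18.000, 37.000°), disengaged; cmd=(0,0,0) → follower holds at (-19.000, 39.000, -76.000°)
step 4: Δleader=(-24.000, 11.000, 32.000°), engaged; cmd=(-72.500, 32.000, 15.500°) → follower=(-91.500, 71.000, -60.500°)

-30.500 19.000 -89.000
-19.000 39.000 -76.000
-19.000 39.000 -76.000
-19.000 39.000 -76.000
-91.500 71.000 -60.500


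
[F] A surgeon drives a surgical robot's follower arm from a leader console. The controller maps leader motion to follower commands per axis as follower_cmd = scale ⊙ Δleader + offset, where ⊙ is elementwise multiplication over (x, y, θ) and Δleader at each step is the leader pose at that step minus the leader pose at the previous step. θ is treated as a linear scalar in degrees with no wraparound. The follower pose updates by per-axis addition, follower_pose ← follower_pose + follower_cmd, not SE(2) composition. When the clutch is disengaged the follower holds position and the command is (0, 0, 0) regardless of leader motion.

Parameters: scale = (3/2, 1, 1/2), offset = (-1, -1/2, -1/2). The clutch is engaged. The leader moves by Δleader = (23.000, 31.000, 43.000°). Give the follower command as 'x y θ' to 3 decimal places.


33.500 30.500 21.000

axis x: 3/2·23.000 + -1 = 33.500
axis y: 1·31.000 + -1/2 = 30.500
axis θ: 1/2·43.000 + -1/2 = 21.000


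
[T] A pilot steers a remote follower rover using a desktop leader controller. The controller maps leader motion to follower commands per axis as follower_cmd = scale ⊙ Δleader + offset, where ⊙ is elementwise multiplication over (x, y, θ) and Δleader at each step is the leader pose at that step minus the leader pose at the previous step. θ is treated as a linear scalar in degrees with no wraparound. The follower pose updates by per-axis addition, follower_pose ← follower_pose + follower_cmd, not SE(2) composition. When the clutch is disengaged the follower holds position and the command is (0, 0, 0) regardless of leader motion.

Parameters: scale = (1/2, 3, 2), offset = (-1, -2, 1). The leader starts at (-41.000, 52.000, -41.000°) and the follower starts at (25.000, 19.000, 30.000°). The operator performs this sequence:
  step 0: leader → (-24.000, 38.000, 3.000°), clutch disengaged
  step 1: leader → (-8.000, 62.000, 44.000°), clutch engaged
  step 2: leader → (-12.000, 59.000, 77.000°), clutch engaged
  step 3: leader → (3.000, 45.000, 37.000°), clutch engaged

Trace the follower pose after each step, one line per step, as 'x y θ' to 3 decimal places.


25.000 19.000 30.000
32.000 89.000 113.000
29.000 78.000 180.000
35.500 34.000 101.000

step 0: Δleader=(17.000, -14.000, 44.000°), disengaged; cmd=(0,0,0) → follower holds at (25.000, 19.000, 30.000°)
step 1: Δleader=(16.000, 24.000, 41.000°), engaged; cmd=(7.000, 70.000, 83.000°) → follower=(32.000, 89.000, 113.000°)
step 2: Δleader=(-4.000, -3.000, 33.000°), engaged; cmd=(-3.000, -11.000, 67.000°) → follower=(29.000, 78.000, 180.000°)
step 3: Δleader=(15.000, -14.000, -40.000°), engaged; cmd=(6.500, -44.000, -79.000°) → follower=(35.500, 34.000, 101.000°)


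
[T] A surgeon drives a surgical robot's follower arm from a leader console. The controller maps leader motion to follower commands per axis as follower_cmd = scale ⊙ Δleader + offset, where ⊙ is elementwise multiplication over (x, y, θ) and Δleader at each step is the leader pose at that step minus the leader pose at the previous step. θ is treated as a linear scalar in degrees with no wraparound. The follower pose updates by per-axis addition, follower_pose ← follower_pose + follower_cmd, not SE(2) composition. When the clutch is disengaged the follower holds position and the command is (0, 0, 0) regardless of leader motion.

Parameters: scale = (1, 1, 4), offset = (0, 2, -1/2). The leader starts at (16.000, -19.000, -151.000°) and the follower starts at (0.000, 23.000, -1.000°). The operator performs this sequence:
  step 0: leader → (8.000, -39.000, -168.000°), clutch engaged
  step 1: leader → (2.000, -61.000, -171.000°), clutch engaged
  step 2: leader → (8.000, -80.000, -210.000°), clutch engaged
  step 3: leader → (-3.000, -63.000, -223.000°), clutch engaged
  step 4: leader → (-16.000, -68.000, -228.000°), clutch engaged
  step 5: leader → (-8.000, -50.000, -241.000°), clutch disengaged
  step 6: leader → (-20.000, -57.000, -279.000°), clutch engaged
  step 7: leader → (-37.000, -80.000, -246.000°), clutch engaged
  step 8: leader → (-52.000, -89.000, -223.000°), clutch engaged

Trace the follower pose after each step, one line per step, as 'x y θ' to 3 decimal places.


-8.000 5.000 -69.500
-14.000 -15.000 -82.000
-8.000 -32.000 -238.500
-19.000 -13.000 -291.000
-32.000 -16.000 -311.500
-32.000 -16.000 -311.500
-44.000 -21.000 -464.000
-61.000 -42.000 -332.500
-76.000 -49.000 -241.000

step 0: Δleader=(-8.000, -20.000, -17.000°), engaged; cmd=(-8.000, -18.000, -68.500°) → follower=(-8.000, 5.000, -69.500°)
step 1: Δleader=(-6.000, -22.000, -3.000°), engaged; cmd=(-6.000, -20.000, -12.500°) → follower=(-14.000, -15.000, -82.000°)
step 2: Δleader=(6.000, -19.000, -39.000°), engaged; cmd=(6.000, -17.000, -156.500°) → follower=(-8.000, -32.000, -238.500°)
step 3: Δleader=(-11.000, 17.000, -13.000°), engaged; cmd=(-11.000, 19.000, -52.500°) → follower=(-19.000, -13.000, -291.000°)
step 4: Δleader=(-13.000, -5.000, -5.000°), engaged; cmd=(-13.000, -3.000, -20.500°) → follower=(-32.000, -16.000, -311.500°)
step 5: Δleader=(8.000, 18.000, -13.000°), disengaged; cmd=(0,0,0) → follower holds at (-32.000, -16.000, -311.500°)
step 6: Δleader=(-12.000, -7.000, -38.000°), engaged; cmd=(-12.000, -5.000, -152.500°) → follower=(-44.000, -21.000, -464.000°)
step 7: Δleader=(-17.000, -23.000, 33.000°), engaged; cmd=(-17.000, -21.000, 131.500°) → follower=(-61.000, -42.000, -332.500°)
step 8: Δleader=(-15.000, -9.000, 23.000°), engaged; cmd=(-15.000, -7.000, 91.500°) → follower=(-76.000, -49.000, -241.000°)


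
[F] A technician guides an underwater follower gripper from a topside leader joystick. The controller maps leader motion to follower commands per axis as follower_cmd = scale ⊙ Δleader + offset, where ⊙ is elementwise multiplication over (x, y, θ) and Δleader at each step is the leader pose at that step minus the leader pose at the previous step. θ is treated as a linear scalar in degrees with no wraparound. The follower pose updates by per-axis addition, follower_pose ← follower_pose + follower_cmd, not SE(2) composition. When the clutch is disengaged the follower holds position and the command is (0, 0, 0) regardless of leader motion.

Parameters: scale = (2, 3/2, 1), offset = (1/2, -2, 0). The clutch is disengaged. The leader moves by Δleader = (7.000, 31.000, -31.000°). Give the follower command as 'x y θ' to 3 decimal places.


clutch disengaged → follower holds; cmd = (0, 0, 0)

0.000 0.000 0.000


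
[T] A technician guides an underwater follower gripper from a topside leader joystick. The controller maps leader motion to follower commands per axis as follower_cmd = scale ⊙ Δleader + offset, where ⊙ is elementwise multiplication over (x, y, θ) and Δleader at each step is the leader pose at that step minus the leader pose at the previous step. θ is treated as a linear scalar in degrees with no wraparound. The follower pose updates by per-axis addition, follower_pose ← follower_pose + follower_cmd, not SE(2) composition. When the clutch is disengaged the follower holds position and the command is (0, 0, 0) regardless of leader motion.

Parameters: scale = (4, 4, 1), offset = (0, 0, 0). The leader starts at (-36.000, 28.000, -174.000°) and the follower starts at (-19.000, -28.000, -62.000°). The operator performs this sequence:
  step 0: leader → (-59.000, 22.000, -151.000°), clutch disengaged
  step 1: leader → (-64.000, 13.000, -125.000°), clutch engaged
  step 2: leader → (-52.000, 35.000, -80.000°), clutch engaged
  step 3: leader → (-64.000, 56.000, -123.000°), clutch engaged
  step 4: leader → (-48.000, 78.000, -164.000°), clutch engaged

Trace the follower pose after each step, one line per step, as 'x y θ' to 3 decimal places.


step 0: Δleader=(-23.000, -6.000, 23.000°), disengaged; cmd=(0,0,0) → follower holds at (-19.000, -28.000, -62.000°)
step 1: Δleader=(-5.000, -9.000, 26.000°), engaged; cmd=(-20.000, -36.000, 26.000°) → follower=(-39.000, -64.000, -36.000°)
step 2: Δleader=(12.000, 22.000, 45.000°), engaged; cmd=(48.000, 88.000, 45.000°) → follower=(9.000, 24.000, 9.000°)
step 3: Δleader=(-12.000, 21.000, -43.000°), engaged; cmd=(-48.000, 84.000, -43.000°) → follower=(-39.000, 108.000, -34.000°)
step 4: Δleader=(16.000, 22.000, -41.000°), engaged; cmd=(64.000, 88.000, -41.000°) → follower=(25.000, 196.000, -75.000°)

-19.000 -28.000 -62.000
-39.000 -64.000 -36.000
9.000 24.000 9.000
-39.000 108.000 -34.000
25.000 196.000 -75.000


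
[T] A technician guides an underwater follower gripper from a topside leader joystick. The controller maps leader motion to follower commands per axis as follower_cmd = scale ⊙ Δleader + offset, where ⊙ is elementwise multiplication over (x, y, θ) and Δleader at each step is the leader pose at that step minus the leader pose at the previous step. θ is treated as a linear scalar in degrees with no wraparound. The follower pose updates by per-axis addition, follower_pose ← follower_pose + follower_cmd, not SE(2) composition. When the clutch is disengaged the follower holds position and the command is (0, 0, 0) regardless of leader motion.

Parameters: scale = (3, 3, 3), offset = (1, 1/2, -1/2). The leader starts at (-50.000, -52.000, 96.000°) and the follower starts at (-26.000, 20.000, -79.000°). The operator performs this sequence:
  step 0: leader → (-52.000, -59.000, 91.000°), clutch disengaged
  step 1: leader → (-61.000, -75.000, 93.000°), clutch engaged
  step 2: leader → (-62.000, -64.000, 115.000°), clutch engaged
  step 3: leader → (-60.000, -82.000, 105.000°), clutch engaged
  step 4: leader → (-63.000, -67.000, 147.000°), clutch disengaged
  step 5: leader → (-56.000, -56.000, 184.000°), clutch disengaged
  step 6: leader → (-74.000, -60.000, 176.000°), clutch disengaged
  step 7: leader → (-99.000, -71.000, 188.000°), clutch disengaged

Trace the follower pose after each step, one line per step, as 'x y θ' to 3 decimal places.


-26.000 20.000 -79.000
-52.000 -27.500 -73.500
-54.000 6.000 -8.000
-47.000 -47.500 -38.500
-47.000 -47.500 -38.500
-47.000 -47.500 -38.500
-47.000 -47.500 -38.500
-47.000 -47.500 -38.500

step 0: Δleader=(-2.000, -7.000, -5.000°), disengaged; cmd=(0,0,0) → follower holds at (-26.000, 20.000, -79.000°)
step 1: Δleader=(-9.000, -16.000, 2.000°), engaged; cmd=(-26.000, -47.500, 5.500°) → follower=(-52.000, -27.500, -73.500°)
step 2: Δleader=(-1.000, 11.000, 22.000°), engaged; cmd=(-2.000, 33.500, 65.500°) → follower=(-54.000, 6.000, -8.000°)
step 3: Δleader=(2.000, -18.000, -10.000°), engaged; cmd=(7.000, -53.500, -30.500°) → follower=(-47.000, -47.500, -38.500°)
step 4: Δleader=(-3.000, 15.000, 42.000°), disengaged; cmd=(0,0,0) → follower holds at (-47.000, -47.500, -38.500°)
step 5: Δleader=(7.000, 11.000, 37.000°), disengaged; cmd=(0,0,0) → follower holds at (-47.000, -47.500, -38.500°)
step 6: Δleader=(-18.000, -4.000, -8.000°), disengaged; cmd=(0,0,0) → follower holds at (-47.000, -47.500, -38.500°)
step 7: Δleader=(-25.000, -11.000, 12.000°), disengaged; cmd=(0,0,0) → follower holds at (-47.000, -47.500, -38.500°)


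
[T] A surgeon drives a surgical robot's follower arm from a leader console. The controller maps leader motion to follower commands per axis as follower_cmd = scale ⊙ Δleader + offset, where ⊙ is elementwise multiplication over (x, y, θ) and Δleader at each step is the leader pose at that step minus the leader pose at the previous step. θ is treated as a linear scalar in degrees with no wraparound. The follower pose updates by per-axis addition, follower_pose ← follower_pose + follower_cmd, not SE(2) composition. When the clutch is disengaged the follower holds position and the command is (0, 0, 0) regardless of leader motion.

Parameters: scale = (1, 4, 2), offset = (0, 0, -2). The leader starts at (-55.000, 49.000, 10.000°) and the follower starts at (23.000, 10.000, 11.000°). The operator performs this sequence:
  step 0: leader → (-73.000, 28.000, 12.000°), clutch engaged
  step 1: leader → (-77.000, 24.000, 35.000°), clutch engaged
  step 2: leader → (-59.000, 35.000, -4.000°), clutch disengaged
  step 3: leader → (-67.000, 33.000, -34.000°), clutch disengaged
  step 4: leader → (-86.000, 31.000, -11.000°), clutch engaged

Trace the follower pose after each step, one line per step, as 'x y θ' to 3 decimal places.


step 0: Δleader=(-18.000, -21.000, 2.000°), engaged; cmd=(-18.000, -84.000, 2.000°) → follower=(5.000, -74.000, 13.000°)
step 1: Δleader=(-4.000, -4.000, 23.000°), engaged; cmd=(-4.000, -16.000, 44.000°) → follower=(1.000, -90.000, 57.000°)
step 2: Δleader=(18.000, 11.000, -39.000°), disengaged; cmd=(0,0,0) → follower holds at (1.000, -90.000, 57.000°)
step 3: Δleader=(-8.000, -2.000, -30.000°), disengaged; cmd=(0,0,0) → follower holds at (1.000, -90.000, 57.000°)
step 4: Δleader=(-19.000, -2.000, 23.000°), engaged; cmd=(-19.000, -8.000, 44.000°) → follower=(-18.000, -98.000, 101.000°)

5.000 -74.000 13.000
1.000 -90.000 57.000
1.000 -90.000 57.000
1.000 -90.000 57.000
-18.000 -98.000 101.000


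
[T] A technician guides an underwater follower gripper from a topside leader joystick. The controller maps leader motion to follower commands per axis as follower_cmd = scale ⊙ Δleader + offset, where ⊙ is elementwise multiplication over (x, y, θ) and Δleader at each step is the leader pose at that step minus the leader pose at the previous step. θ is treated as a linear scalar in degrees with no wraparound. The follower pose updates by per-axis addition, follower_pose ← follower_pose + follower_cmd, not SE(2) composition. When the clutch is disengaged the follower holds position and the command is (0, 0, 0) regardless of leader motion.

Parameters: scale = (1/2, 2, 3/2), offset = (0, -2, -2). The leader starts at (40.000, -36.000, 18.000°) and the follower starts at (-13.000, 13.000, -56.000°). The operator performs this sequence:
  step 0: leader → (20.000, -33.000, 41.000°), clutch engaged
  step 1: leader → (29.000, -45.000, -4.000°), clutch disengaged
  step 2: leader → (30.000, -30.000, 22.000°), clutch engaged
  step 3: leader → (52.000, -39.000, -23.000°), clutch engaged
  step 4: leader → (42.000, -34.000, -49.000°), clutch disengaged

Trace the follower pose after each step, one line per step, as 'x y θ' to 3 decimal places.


step 0: Δleader=(-20.000, 3.000, 23.000°), engaged; cmd=(-10.000, 4.000, 32.500°) → follower=(-23.000, 17.000, -23.500°)
step 1: Δleader=(9.000, -12.000, -45.000°), disengaged; cmd=(0,0,0) → follower holds at (-23.000, 17.000, -23.500°)
step 2: Δleader=(1.000, 15.000, 26.000°), engaged; cmd=(0.500, 28.000, 37.000°) → follower=(-22.500, 45.000, 13.500°)
step 3: Δleader=(22.000, -9.000, -45.000°), engaged; cmd=(11.000, -20.000, -69.500°) → follower=(-11.500, 25.000, -56.000°)
step 4: Δleader=(-10.000, 5.000, -26.000°), disengaged; cmd=(0,0,0) → follower holds at (-11.500, 25.000, -56.000°)

-23.000 17.000 -23.500
-23.000 17.000 -23.500
-22.500 45.000 13.500
-11.500 25.000 -56.000
-11.500 25.000 -56.000


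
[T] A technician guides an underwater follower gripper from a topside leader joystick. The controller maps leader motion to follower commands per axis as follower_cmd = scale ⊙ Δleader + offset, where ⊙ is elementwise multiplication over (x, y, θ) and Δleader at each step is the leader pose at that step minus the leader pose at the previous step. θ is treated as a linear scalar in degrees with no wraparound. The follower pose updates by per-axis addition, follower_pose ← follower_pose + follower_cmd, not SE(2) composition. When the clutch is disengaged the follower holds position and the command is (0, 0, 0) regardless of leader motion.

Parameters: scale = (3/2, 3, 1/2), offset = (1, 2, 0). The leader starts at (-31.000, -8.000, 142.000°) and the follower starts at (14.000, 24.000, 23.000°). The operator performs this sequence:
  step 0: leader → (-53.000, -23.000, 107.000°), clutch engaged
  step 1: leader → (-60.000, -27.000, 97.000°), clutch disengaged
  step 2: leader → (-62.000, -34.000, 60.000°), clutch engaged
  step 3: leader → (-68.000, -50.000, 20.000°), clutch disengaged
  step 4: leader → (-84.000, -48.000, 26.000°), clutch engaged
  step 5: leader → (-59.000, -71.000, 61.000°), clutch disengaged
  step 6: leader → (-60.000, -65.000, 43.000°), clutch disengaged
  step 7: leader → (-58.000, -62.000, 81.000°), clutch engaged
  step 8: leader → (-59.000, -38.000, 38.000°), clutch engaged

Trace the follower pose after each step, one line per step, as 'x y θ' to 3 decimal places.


step 0: Δleader=(-22.000, -15.000, -35.000°), engaged; cmd=(-32.000, -43.000, -17.500°) → follower=(-18.000, -19.000, 5.500°)
step 1: Δleader=(-7.000, -4.000, -10.000°), disengaged; cmd=(0,0,0) → follower holds at (-18.000, -19.000, 5.500°)
step 2: Δleader=(-2.000, -7.000, -37.000°), engaged; cmd=(-2.000, -19.000, -18.500°) → follower=(-20.000, -38.000, -13.000°)
step 3: Δleader=(-6.000, -16.000, -40.000°), disengaged; cmd=(0,0,0) → follower holds at (-20.000, -38.000, -13.000°)
step 4: Δleader=(-16.000, 2.000, 6.000°), engaged; cmd=(-23.000, 8.000, 3.000°) → follower=(-43.000, -30.000, -10.000°)
step 5: Δleader=(25.000, -23.000, 35.000°), disengaged; cmd=(0,0,0) → follower holds at (-43.000, -30.000, -10.000°)
step 6: Δleader=(-1.000, 6.000, -18.000°), disengaged; cmd=(0,0,0) → follower holds at (-43.000, -30.000, -10.000°)
step 7: Δleader=(2.000, 3.000, 38.000°), engaged; cmd=(4.000, 11.000, 19.000°) → follower=(-39.000, -19.000, 9.000°)
step 8: Δleader=(-1.000, 24.000, -43.000°), engaged; cmd=(-0.500, 74.000, -21.500°) → follower=(-39.500, 55.000, -12.500°)

-18.000 -19.000 5.500
-18.000 -19.000 5.500
-20.000 -38.000 -13.000
-20.000 -38.000 -13.000
-43.000 -30.000 -10.000
-43.000 -30.000 -10.000
-43.000 -30.000 -10.000
-39.000 -19.000 9.000
-39.500 55.000 -12.500


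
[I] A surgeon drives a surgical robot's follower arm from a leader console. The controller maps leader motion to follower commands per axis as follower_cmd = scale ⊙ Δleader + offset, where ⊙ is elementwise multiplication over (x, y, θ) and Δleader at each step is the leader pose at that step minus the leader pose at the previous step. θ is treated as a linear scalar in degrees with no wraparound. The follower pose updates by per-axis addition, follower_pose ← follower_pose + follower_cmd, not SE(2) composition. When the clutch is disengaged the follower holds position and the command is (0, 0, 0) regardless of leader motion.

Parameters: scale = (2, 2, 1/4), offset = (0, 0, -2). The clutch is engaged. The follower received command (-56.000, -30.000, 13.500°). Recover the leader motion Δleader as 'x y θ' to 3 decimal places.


-28.000 -15.000 62.000

axis x: (-56.000 − 0) / (2) = -28.000
axis y: (-30.000 − 0) / (2) = -15.000
axis θ: (13.500 − -2) / (1/4) = 62.000


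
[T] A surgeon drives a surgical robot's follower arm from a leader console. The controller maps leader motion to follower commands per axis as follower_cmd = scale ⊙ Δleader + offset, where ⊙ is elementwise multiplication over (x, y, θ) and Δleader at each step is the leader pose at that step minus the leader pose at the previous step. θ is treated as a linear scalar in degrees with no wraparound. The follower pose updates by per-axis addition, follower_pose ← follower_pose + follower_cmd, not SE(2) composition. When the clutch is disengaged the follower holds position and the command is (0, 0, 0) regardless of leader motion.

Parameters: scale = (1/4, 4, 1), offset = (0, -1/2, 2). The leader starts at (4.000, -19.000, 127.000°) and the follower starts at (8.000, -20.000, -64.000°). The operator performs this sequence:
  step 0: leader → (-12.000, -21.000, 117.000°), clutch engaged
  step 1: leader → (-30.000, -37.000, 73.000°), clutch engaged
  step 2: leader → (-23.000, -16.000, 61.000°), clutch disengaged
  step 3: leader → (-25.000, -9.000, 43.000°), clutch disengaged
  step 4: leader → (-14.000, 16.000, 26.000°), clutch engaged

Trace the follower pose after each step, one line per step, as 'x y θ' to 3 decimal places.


4.000 -28.500 -72.000
-0.500 -93.000 -114.000
-0.500 -93.000 -114.000
-0.500 -93.000 -114.000
2.250 6.500 -129.000

step 0: Δleader=(-16.000, -2.000, -10.000°), engaged; cmd=(-4.000, -8.500, -8.000°) → follower=(4.000, -28.500, -72.000°)
step 1: Δleader=(-18.000, -16.000, -44.000°), engaged; cmd=(-4.500, -64.500, -42.000°) → follower=(-0.500, -93.000, -114.000°)
step 2: Δleader=(7.000, 21.000, -12.000°), disengaged; cmd=(0,0,0) → follower holds at (-0.500, -93.000, -114.000°)
step 3: Δleader=(-2.000, 7.000, -18.000°), disengaged; cmd=(0,0,0) → follower holds at (-0.500, -93.000, -114.000°)
step 4: Δleader=(11.000, 25.000, -17.000°), engaged; cmd=(2.750, 99.500, -15.000°) → follower=(2.250, 6.500, -129.000°)


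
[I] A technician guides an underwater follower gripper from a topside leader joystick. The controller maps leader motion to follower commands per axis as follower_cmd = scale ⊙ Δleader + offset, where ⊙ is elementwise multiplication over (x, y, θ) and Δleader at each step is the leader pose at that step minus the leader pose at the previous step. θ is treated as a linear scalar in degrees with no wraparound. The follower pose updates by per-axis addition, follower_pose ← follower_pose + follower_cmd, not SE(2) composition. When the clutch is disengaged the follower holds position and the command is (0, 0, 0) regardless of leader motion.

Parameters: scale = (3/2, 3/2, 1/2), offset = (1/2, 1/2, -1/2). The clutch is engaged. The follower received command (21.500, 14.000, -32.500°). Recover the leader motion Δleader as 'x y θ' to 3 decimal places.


axis x: (21.500 − 1/2) / (3/2) = 14.000
axis y: (14.000 − 1/2) / (3/2) = 9.000
axis θ: (-32.500 − -1/2) / (1/2) = -64.000

14.000 9.000 -64.000


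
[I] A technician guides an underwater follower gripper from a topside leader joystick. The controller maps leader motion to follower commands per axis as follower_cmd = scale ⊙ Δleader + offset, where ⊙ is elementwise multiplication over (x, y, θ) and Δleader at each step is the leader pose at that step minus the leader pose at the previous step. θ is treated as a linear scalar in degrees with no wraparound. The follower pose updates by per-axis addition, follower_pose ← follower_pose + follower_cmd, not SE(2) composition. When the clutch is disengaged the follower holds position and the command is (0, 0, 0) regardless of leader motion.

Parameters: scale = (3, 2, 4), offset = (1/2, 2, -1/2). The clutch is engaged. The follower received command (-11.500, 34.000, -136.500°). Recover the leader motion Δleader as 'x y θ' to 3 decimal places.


axis x: (-11.500 − 1/2) / (3) = -4.000
axis y: (34.000 − 2) / (2) = 16.000
axis θ: (-136.500 − -1/2) / (4) = -34.000

-4.000 16.000 -34.000


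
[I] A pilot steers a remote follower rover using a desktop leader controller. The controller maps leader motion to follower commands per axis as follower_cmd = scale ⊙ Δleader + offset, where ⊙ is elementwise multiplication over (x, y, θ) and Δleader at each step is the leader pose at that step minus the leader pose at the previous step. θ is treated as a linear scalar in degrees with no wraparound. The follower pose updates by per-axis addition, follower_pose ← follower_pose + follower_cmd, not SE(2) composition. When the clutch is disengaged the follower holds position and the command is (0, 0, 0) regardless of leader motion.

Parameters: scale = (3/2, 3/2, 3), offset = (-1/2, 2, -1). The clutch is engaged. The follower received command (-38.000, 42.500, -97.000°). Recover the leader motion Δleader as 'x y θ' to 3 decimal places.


axis x: (-38.000 − -1/2) / (3/2) = -25.000
axis y: (42.500 − 2) / (3/2) = 27.000
axis θ: (-97.000 − -1) / (3) = -32.000

-25.000 27.000 -32.000


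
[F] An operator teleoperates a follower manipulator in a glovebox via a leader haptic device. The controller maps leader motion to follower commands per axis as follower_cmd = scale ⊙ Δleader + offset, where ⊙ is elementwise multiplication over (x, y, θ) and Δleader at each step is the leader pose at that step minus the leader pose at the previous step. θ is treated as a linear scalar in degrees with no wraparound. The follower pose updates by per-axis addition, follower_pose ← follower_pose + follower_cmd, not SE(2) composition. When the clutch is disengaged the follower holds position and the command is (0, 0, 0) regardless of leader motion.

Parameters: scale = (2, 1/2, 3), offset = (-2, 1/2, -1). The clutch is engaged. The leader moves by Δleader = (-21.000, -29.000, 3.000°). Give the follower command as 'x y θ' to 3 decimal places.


-44.000 -14.000 8.000

axis x: 2·-21.000 + -2 = -44.000
axis y: 1/2·-29.000 + 1/2 = -14.000
axis θ: 3·3.000 + -1 = 8.000


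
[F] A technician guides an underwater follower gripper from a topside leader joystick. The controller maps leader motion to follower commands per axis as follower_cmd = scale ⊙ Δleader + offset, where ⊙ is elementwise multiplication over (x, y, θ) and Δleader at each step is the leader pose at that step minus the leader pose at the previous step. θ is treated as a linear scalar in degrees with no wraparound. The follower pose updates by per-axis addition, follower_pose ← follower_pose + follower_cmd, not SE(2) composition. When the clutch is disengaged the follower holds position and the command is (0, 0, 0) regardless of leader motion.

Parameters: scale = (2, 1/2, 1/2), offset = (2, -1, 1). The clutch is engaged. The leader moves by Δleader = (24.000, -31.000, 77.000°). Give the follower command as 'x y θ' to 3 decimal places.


axis x: 2·24.000 + 2 = 50.000
axis y: 1/2·-31.000 + -1 = -16.500
axis θ: 1/2·77.000 + 1 = 39.500

50.000 -16.500 39.500


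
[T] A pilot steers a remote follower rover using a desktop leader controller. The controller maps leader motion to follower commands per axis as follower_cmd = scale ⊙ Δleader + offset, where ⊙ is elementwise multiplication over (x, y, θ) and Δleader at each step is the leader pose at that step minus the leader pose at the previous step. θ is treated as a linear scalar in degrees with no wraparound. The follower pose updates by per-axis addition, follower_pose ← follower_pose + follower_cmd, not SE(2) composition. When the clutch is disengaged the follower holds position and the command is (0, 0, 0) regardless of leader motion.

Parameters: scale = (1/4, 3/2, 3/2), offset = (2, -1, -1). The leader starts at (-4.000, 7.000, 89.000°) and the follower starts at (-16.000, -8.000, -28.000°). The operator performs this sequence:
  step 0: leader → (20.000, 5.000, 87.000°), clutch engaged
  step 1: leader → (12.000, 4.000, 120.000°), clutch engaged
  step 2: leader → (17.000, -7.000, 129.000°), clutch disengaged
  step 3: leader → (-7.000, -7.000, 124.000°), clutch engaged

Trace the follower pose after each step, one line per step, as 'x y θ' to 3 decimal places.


-8.000 -12.000 -32.000
-8.000 -14.500 16.500
-8.000 -14.500 16.500
-12.000 -15.500 8.000

step 0: Δleader=(24.000, -2.000, -2.000°), engaged; cmd=(8.000, -4.000, -4.000°) → follower=(-8.000, -12.000, -32.000°)
step 1: Δleader=(-8.000, -1.000, 33.000°), engaged; cmd=(0.000, -2.500, 48.500°) → follower=(-8.000, -14.500, 16.500°)
step 2: Δleader=(5.000, -11.000, 9.000°), disengaged; cmd=(0,0,0) → follower holds at (-8.000, -14.500, 16.500°)
step 3: Δleader=(-24.000, 0.000, -5.000°), engaged; cmd=(-4.000, -1.000, -8.500°) → follower=(-12.000, -15.500, 8.000°)


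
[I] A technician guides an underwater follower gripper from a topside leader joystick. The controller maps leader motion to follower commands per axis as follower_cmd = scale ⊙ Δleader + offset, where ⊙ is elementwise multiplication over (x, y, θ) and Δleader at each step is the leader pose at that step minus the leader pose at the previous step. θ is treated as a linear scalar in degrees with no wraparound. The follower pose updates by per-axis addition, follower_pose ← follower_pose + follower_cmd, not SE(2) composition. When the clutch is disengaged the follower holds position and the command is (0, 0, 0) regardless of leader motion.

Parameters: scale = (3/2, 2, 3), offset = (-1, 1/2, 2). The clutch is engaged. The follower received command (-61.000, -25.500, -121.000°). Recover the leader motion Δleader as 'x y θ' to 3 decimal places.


axis x: (-61.000 − -1) / (3/2) = -40.000
axis y: (-25.500 − 1/2) / (2) = -13.000
axis θ: (-121.000 − 2) / (3) = -41.000

-40.000 -13.000 -41.000


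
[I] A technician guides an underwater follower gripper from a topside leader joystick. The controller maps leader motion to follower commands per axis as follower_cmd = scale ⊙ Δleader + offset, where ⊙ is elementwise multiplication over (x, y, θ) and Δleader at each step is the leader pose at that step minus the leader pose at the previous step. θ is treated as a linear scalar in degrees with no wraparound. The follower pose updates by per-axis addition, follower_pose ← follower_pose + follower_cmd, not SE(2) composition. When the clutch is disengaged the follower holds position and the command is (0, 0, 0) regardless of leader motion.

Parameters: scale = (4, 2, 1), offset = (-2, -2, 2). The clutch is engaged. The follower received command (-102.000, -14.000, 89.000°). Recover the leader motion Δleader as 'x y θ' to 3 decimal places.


axis x: (-102.000 − -2) / (4) = -25.000
axis y: (-14.000 − -2) / (2) = -6.000
axis θ: (89.000 − 2) / (1) = 87.000

-25.000 -6.000 87.000


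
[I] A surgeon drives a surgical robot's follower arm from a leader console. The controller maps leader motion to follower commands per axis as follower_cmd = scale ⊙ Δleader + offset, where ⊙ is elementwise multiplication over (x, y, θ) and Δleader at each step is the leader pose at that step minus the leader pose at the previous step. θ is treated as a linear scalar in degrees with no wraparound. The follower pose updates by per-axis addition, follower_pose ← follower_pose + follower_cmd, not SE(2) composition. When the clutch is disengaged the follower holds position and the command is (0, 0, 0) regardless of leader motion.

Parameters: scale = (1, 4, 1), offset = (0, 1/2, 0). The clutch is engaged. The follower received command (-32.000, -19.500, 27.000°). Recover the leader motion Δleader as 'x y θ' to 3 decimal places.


axis x: (-32.000 − 0) / (1) = -32.000
axis y: (-19.500 − 1/2) / (4) = -5.000
axis θ: (27.000 − 0) / (1) = 27.000

-32.000 -5.000 27.000


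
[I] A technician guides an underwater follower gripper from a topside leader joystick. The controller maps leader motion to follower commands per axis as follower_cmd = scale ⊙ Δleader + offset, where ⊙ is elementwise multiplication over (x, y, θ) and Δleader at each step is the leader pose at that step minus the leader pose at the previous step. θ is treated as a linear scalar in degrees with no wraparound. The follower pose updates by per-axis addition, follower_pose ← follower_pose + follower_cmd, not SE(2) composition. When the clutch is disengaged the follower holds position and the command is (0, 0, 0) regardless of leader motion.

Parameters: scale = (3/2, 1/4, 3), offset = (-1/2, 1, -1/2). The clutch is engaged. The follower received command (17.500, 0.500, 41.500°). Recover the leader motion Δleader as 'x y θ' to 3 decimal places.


12.000 -2.000 14.000

axis x: (17.500 − -1/2) / (3/2) = 12.000
axis y: (0.500 − 1) / (1/4) = -2.000
axis θ: (41.500 − -1/2) / (3) = 14.000


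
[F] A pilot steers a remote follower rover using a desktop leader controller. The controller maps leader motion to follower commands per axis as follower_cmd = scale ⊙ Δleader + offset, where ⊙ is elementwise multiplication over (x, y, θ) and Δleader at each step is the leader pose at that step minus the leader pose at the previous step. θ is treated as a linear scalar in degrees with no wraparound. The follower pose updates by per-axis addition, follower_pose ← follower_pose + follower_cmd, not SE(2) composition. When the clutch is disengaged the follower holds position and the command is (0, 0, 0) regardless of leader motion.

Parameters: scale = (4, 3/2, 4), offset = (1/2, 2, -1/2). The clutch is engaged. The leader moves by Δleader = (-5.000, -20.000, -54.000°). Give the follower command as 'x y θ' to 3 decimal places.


-19.500 -28.000 -216.500

axis x: 4·-5.000 + 1/2 = -19.500
axis y: 3/2·-20.000 + 2 = -28.000
axis θ: 4·-54.000 + -1/2 = -216.500


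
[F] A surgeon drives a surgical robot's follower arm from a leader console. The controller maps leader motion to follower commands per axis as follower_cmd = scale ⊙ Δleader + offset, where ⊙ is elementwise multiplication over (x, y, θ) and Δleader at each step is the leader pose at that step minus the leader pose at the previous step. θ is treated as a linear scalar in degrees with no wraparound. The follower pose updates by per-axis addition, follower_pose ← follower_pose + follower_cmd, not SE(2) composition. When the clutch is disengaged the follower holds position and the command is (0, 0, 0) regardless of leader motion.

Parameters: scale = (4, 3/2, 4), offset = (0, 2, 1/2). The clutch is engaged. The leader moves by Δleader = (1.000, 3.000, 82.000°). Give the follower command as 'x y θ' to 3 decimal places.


axis x: 4·1.000 + 0 = 4.000
axis y: 3/2·3.000 + 2 = 6.500
axis θ: 4·82.000 + 1/2 = 328.500

4.000 6.500 328.500
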